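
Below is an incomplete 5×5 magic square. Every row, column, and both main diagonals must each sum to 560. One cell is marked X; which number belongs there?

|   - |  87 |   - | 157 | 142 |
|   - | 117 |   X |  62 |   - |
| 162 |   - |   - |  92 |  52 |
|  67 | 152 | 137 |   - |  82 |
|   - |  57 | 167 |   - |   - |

Row 4 needs 560; the known cells sum to 438, so (4,4) = 122.
Column 2 needs 560; the known cells sum to 413, so (3,2) = 147.
From column 4, 560 − (157 + 62 + 92 + 122) gives (5,4) = 127.
Row 3: 162 + 147 + 92 + 52 + ? = 560, so (3,3) = 107.
Anti-diagonal: 142 + 62 + 107 + 152 + ? = 560, so (5,1) = 97.
Row 5 needs 560; the known cells sum to 448, so (5,5) = 112.
From column 5, 560 − (142 + 52 + 82 + 112) gives (2,5) = 172.
Main diagonal: 117 + 107 + 122 + 112 + ? = 560, so (1,1) = 102.
The remaining cell in row 1 is (1,3) = 560 − 488 = 72.
Column 1 needs 560; the known cells sum to 428, so (2,1) = 132.
Column 3 needs 560; the known cells sum to 483, so (2,3) = 77.

77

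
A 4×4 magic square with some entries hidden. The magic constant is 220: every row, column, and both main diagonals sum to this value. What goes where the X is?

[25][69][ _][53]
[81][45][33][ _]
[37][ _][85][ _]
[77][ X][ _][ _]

Using row 1: 25 + 69 + 53 + ? → (1,3) = 220 − 147 = 73.
Row 2 needs 220; the known cells sum to 159, so (2,4) = 61.
Column 3: 73 + 33 + 85 + ? = 220, so (4,3) = 29.
Using main diagonal: 25 + 45 + 85 + ? → (4,4) = 220 − 155 = 65.
Using anti-diagonal: 53 + 33 + 77 + ? → (3,2) = 220 − 163 = 57.
The remaining cell in row 3 is (3,4) = 220 − 179 = 41.
Row 4: 77 + 29 + 65 + ? = 220, so (4,2) = 49.

49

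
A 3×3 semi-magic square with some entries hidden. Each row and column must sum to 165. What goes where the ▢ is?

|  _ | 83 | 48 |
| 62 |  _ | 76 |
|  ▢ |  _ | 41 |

69

Using row 1: 83 + 48 + ? → (1,1) = 165 − 131 = 34.
Using row 2: 62 + 76 + ? → (2,2) = 165 − 138 = 27.
Column 1 needs 165; the known cells sum to 96, so (3,1) = 69.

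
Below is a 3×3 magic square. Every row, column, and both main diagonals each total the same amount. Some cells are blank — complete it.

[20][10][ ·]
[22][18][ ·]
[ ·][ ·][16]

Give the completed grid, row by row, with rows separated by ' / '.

Main diagonal is already complete: 20 + 18 + 16 = 54, so that is the magic constant.
The remaining cell in row 1 is (1,3) = 54 − 30 = 24.
Row 2 must total 54; the given cells sum to 40, so (2,3) = 14.
The remaining cell in column 1 is (3,1) = 54 − 42 = 12.
The remaining cell in column 2 is (3,2) = 54 − 28 = 26.

20 10 24 / 22 18 14 / 12 26 16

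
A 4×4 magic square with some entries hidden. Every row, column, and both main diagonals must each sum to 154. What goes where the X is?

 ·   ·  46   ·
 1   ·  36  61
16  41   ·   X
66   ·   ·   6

76

The remaining cell in row 2 is (2,2) = 154 − 98 = 56.
From column 1, 154 − (1 + 16 + 66) gives (1,1) = 71.
The remaining cell in main diagonal is (3,3) = 154 − 133 = 21.
Anti-diagonal needs 154; the known cells sum to 143, so (1,4) = 11.
Using row 1: 71 + 46 + 11 + ? → (1,2) = 154 − 128 = 26.
The remaining cell in row 3 is (3,4) = 154 − 78 = 76.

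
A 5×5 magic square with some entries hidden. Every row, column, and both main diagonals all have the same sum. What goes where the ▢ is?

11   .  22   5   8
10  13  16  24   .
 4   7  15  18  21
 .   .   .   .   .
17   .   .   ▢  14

6

Row 3 is complete and sums to 65; that is the magic constant.
From row 1, 65 − (11 + 22 + 5 + 8) gives (1,2) = 19.
Using row 2: 10 + 13 + 16 + 24 + ? → (2,5) = 65 − 63 = 2.
Using column 1: 11 + 10 + 4 + 17 + ? → (4,1) = 65 − 42 = 23.
Using column 5: 8 + 2 + 21 + 14 + ? → (4,5) = 65 − 45 = 20.
The remaining cell in main diagonal is (4,4) = 65 − 53 = 12.
From anti-diagonal, 65 − (8 + 24 + 15 + 17) gives (4,2) = 1.
Row 4 needs 65; the known cells sum to 56, so (4,3) = 9.
Column 2 needs 65; the known cells sum to 40, so (5,2) = 25.
Using column 3: 22 + 16 + 15 + 9 + ? → (5,3) = 65 − 62 = 3.
Column 4 needs 65; the known cells sum to 59, so (5,4) = 6.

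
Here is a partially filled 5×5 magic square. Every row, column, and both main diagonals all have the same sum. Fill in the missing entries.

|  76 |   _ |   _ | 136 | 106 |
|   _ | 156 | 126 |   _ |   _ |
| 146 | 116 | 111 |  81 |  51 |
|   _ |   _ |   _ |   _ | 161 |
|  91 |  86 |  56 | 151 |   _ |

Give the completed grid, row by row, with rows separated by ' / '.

76 46 141 136 106 / 61 156 126 96 66 / 146 116 111 81 51 / 131 101 71 41 161 / 91 86 56 151 121

Row 3 is already complete: 146 + 116 + 111 + 81 + 51 = 505, so that is the magic constant.
The remaining cell in row 5 is (5,5) = 505 − 384 = 121.
From column 5, 505 − (106 + 51 + 161 + 121) gives (2,5) = 66.
Main diagonal needs 505; the known cells sum to 464, so (4,4) = 41.
The remaining cell in column 4 is (2,4) = 505 − 409 = 96.
The remaining cell in anti-diagonal is (4,2) = 505 − 404 = 101.
From row 2, 505 − (156 + 126 + 96 + 66) gives (2,1) = 61.
Using column 1: 76 + 61 + 146 + 91 + ? → (4,1) = 505 − 374 = 131.
Using column 2: 156 + 116 + 101 + 86 + ? → (1,2) = 505 − 459 = 46.
The remaining cell in row 1 is (1,3) = 505 − 364 = 141.
Using row 4: 131 + 101 + 41 + 161 + ? → (4,3) = 505 − 434 = 71.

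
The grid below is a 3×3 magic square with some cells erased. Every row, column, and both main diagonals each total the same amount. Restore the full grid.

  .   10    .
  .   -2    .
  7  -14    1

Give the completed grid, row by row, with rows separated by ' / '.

-5 10 -11 / -8 -2 4 / 7 -14 1

Row 3 is already complete: 7 + -14 + 1 = -6, so that is the magic constant.
From main diagonal, -6 − (-2 + 1) gives (1,1) = -5.
From anti-diagonal, -6 − (-2 + 7) gives (1,3) = -11.
The remaining cell in column 1 is (2,1) = -6 − 2 = -8.
The remaining cell in column 3 is (2,3) = -6 − (-10) = 4.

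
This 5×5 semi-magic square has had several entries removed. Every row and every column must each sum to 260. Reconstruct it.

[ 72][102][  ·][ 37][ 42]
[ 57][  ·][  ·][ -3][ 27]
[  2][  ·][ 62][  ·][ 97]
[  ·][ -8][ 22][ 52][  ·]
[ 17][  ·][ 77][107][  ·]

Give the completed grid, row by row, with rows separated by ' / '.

72 102 7 37 42 / 57 87 92 -3 27 / 2 32 62 67 97 / 112 -8 22 52 82 / 17 47 77 107 12

The remaining cell in row 1 is (1,3) = 260 − 253 = 7.
Column 1 must total 260; the given cells sum to 148, so (4,1) = 112.
The remaining cell in column 3 is (2,3) = 260 − 168 = 92.
Using column 4: 37 + (-3) + 52 + 107 + ? → (3,4) = 260 − 193 = 67.
Row 2: 57 + 92 + (-3) + 27 + ? = 260, so (2,2) = 87.
From row 3, 260 − (2 + 62 + 67 + 97) gives (3,2) = 32.
Row 4 needs 260; the known cells sum to 178, so (4,5) = 82.
The remaining cell in column 2 is (5,2) = 260 − 213 = 47.
From column 5, 260 − (42 + 27 + 97 + 82) gives (5,5) = 12.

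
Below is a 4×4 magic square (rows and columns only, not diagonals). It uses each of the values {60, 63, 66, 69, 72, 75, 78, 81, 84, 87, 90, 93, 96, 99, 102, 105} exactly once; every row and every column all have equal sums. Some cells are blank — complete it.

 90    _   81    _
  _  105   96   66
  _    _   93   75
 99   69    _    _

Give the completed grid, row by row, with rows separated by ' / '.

90 72 81 87 / 63 105 96 66 / 78 84 93 75 / 99 69 60 102

The 16 entries sum to 1320, so each line sums to 1320/4 = 330.
Row 2: 105 + 96 + 66 + ? = 330, so (2,1) = 63.
Column 1 needs 330; the known cells sum to 252, so (3,1) = 78.
The remaining cell in column 3 is (4,3) = 330 − 270 = 60.
The remaining cell in row 3 is (3,2) = 330 − 246 = 84.
From row 4, 330 − (99 + 69 + 60) gives (4,4) = 102.
From column 2, 330 − (105 + 84 + 69) gives (1,2) = 72.
The remaining cell in column 4 is (1,4) = 330 − 243 = 87.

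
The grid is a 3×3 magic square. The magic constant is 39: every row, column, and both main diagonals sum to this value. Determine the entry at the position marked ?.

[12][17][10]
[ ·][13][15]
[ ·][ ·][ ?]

Row 2 must total 39; the given cells sum to 28, so (2,1) = 11.
The remaining cell in column 1 is (3,1) = 39 − 23 = 16.
The remaining cell in column 2 is (3,2) = 39 − 30 = 9.
Column 3: 10 + 15 + ? = 39, so (3,3) = 14.

14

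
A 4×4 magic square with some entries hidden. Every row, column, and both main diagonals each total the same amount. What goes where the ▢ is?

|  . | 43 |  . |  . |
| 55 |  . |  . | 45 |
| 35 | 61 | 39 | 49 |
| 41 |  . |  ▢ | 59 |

37

Row 3 is complete and sums to 184; that is the magic constant.
From column 1, 184 − (55 + 35 + 41) gives (1,1) = 53.
From column 4, 184 − (45 + 49 + 59) gives (1,4) = 31.
The remaining cell in main diagonal is (2,2) = 184 − 151 = 33.
Anti-diagonal must total 184; the given cells sum to 133, so (2,3) = 51.
Row 1 needs 184; the known cells sum to 127, so (1,3) = 57.
Using column 2: 43 + 33 + 61 + ? → (4,2) = 184 − 137 = 47.
Column 3 must total 184; the given cells sum to 147, so (4,3) = 37.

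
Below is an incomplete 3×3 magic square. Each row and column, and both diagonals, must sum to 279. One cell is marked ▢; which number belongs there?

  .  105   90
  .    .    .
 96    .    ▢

The remaining cell in row 1 is (1,1) = 279 − 195 = 84.
Column 1 must total 279; the given cells sum to 180, so (2,1) = 99.
Using anti-diagonal: 90 + 96 + ? → (2,2) = 279 − 186 = 93.
Row 2: 99 + 93 + ? = 279, so (2,3) = 87.
The remaining cell in column 2 is (3,2) = 279 − 198 = 81.
Column 3 must total 279; the given cells sum to 177, so (3,3) = 102.

102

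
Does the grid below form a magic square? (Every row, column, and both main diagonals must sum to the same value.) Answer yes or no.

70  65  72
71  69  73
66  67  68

Row 1: 70 + 65 + 72 = 207.
Row 2: 71 + 69 + 73 = 213.
Row 3: 66 + 67 + 68 = 201.
Column 1: 70 + 71 + 66 = 207.
Column 2: 65 + 69 + 67 = 201.
Column 3: 72 + 73 + 68 = 213.
Main diagonal: 70 + 69 + 68 = 207.
Anti-diagonal: 72 + 69 + 66 = 207.

No — row 2 sums to 213 but column 2 sums to 201.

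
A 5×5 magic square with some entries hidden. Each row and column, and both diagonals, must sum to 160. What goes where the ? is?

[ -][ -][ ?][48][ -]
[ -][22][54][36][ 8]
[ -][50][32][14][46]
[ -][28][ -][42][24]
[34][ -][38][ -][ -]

Row 2 needs 160; the known cells sum to 120, so (2,1) = 40.
Row 3 must total 160; the given cells sum to 142, so (3,1) = 18.
Column 4 must total 160; the given cells sum to 140, so (5,4) = 20.
Anti-diagonal must total 160; the given cells sum to 130, so (1,5) = 30.
Column 5 needs 160; the known cells sum to 108, so (5,5) = 52.
From main diagonal, 160 − (22 + 32 + 42 + 52) gives (1,1) = 12.
The remaining cell in row 5 is (5,2) = 160 − 144 = 16.
Using column 1: 12 + 40 + 18 + 34 + ? → (4,1) = 160 − 104 = 56.
Column 2: 22 + 50 + 28 + 16 + ? = 160, so (1,2) = 44.
Row 1 must total 160; the given cells sum to 134, so (1,3) = 26.

26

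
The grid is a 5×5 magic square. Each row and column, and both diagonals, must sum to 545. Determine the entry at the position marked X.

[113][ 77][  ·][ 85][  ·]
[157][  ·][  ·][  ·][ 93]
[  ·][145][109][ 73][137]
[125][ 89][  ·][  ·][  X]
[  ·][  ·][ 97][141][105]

Row 3: 145 + 109 + 73 + 137 + ? = 545, so (3,1) = 81.
Using column 1: 113 + 157 + 81 + 125 + ? → (5,1) = 545 − 476 = 69.
The remaining cell in row 5 is (5,2) = 545 − 412 = 133.
The remaining cell in column 2 is (2,2) = 545 − 444 = 101.
Using main diagonal: 113 + 101 + 109 + 105 + ? → (4,4) = 545 − 428 = 117.
Column 4 needs 545; the known cells sum to 416, so (2,4) = 129.
Using anti-diagonal: 129 + 109 + 89 + 69 + ? → (1,5) = 545 − 396 = 149.
The remaining cell in row 1 is (1,3) = 545 − 424 = 121.
Row 2: 157 + 101 + 129 + 93 + ? = 545, so (2,3) = 65.
Column 3: 121 + 65 + 109 + 97 + ? = 545, so (4,3) = 153.
Using column 5: 149 + 93 + 137 + 105 + ? → (4,5) = 545 − 484 = 61.

61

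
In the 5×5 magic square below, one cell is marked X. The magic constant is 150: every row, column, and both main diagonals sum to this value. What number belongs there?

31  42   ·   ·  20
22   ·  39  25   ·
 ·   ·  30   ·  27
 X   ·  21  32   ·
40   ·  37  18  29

Row 5: 40 + 37 + 18 + 29 + ? = 150, so (5,2) = 26.
From column 3, 150 − (39 + 30 + 21 + 37) gives (1,3) = 23.
Main diagonal must total 150; the given cells sum to 122, so (2,2) = 28.
Using anti-diagonal: 20 + 25 + 30 + 40 + ? → (4,2) = 150 − 115 = 35.
The remaining cell in row 1 is (1,4) = 150 − 116 = 34.
Row 2 needs 150; the known cells sum to 114, so (2,5) = 36.
Column 2 needs 150; the known cells sum to 131, so (3,2) = 19.
The remaining cell in column 4 is (3,4) = 150 − 109 = 41.
Column 5 must total 150; the given cells sum to 112, so (4,5) = 38.
Using row 3: 19 + 30 + 41 + 27 + ? → (3,1) = 150 − 117 = 33.
Using row 4: 35 + 21 + 32 + 38 + ? → (4,1) = 150 − 126 = 24.

24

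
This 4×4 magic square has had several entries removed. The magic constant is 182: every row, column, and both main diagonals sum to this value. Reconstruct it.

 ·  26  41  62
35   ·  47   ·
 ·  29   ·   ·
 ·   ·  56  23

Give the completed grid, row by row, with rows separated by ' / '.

Row 1 must total 182; the given cells sum to 129, so (1,1) = 53.
Column 3 needs 182; the known cells sum to 144, so (3,3) = 38.
Main diagonal must total 182; the given cells sum to 114, so (2,2) = 68.
Anti-diagonal: 62 + 47 + 29 + ? = 182, so (4,1) = 44.
Row 2 needs 182; the known cells sum to 150, so (2,4) = 32.
The remaining cell in row 4 is (4,2) = 182 − 123 = 59.
From column 1, 182 − (53 + 35 + 44) gives (3,1) = 50.
Column 4 must total 182; the given cells sum to 117, so (3,4) = 65.

53 26 41 62 / 35 68 47 32 / 50 29 38 65 / 44 59 56 23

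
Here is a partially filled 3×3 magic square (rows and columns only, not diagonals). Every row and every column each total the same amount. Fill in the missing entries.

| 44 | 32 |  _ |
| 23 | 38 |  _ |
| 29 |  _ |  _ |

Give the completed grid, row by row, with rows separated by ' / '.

44 32 20 / 23 38 35 / 29 26 41

Column 1 is already complete: 44 + 23 + 29 = 96, so that is the magic constant.
Row 1 must total 96; the given cells sum to 76, so (1,3) = 20.
Row 2 needs 96; the known cells sum to 61, so (2,3) = 35.
From column 2, 96 − (32 + 38) gives (3,2) = 26.
Column 3: 20 + 35 + ? = 96, so (3,3) = 41.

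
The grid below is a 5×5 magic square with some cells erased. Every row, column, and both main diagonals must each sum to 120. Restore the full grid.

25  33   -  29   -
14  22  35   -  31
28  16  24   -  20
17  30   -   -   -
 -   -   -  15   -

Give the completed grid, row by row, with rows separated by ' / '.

25 33 21 29 12 / 14 22 35 18 31 / 28 16 24 32 20 / 17 30 13 26 34 / 36 19 27 15 23

Row 2 must total 120; the given cells sum to 102, so (2,4) = 18.
The remaining cell in row 3 is (3,4) = 120 − 88 = 32.
From column 1, 120 − (25 + 14 + 28 + 17) gives (5,1) = 36.
Using column 2: 33 + 22 + 16 + 30 + ? → (5,2) = 120 − 101 = 19.
Column 4: 29 + 18 + 32 + 15 + ? = 120, so (4,4) = 26.
The remaining cell in main diagonal is (5,5) = 120 − 97 = 23.
Anti-diagonal must total 120; the given cells sum to 108, so (1,5) = 12.
From row 1, 120 − (25 + 33 + 29 + 12) gives (1,3) = 21.
Row 5 must total 120; the given cells sum to 93, so (5,3) = 27.
Column 3 must total 120; the given cells sum to 107, so (4,3) = 13.
The remaining cell in column 5 is (4,5) = 120 − 86 = 34.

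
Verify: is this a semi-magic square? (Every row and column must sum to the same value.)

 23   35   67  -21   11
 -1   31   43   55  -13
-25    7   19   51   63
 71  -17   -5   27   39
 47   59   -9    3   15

Yes

Row 1: 23 + 35 + 67 + (-21) + 11 = 115.
Row 2: -1 + 31 + 43 + 55 + (-13) = 115.
Row 3: -25 + 7 + 19 + 51 + 63 = 115.
Row 4: 71 + (-17) + (-5) + 27 + 39 = 115.
Row 5: 47 + 59 + (-9) + 3 + 15 = 115.
Column 1: 23 + (-1) + (-25) + 71 + 47 = 115.
Column 2: 35 + 31 + 7 + (-17) + 59 = 115.
Column 3: 67 + 43 + 19 + (-5) + (-9) = 115.
Column 4: -21 + 55 + 51 + 27 + 3 = 115.
Column 5: 11 + (-13) + 63 + 39 + 15 = 115.
All lines sum to 115.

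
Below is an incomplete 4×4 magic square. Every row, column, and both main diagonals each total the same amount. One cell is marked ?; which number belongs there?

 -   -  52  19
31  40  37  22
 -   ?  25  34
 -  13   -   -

28

Row 2 is complete and sums to 130; that is the magic constant.
Column 3: 52 + 37 + 25 + ? = 130, so (4,3) = 16.
The remaining cell in column 4 is (4,4) = 130 − 75 = 55.
Main diagonal: 40 + 25 + 55 + ? = 130, so (1,1) = 10.
Using row 1: 10 + 52 + 19 + ? → (1,2) = 130 − 81 = 49.
Using row 4: 13 + 16 + 55 + ? → (4,1) = 130 − 84 = 46.
Column 1 must total 130; the given cells sum to 87, so (3,1) = 43.
Using column 2: 49 + 40 + 13 + ? → (3,2) = 130 − 102 = 28.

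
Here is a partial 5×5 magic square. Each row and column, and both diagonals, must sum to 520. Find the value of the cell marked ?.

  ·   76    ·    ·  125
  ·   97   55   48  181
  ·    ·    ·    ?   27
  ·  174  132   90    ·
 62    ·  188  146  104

Row 2 needs 520; the known cells sum to 381, so (2,1) = 139.
Row 5: 62 + 188 + 146 + 104 + ? = 520, so (5,2) = 20.
Column 2 must total 520; the given cells sum to 367, so (3,2) = 153.
From column 5, 520 − (125 + 181 + 27 + 104) gives (4,5) = 83.
Anti-diagonal must total 520; the given cells sum to 409, so (3,3) = 111.
From row 4, 520 − (174 + 132 + 90 + 83) gives (4,1) = 41.
Column 3 needs 520; the known cells sum to 486, so (1,3) = 34.
Main diagonal needs 520; the known cells sum to 402, so (1,1) = 118.
Using row 1: 118 + 76 + 34 + 125 + ? → (1,4) = 520 − 353 = 167.
Column 1 must total 520; the given cells sum to 360, so (3,1) = 160.
Column 4: 167 + 48 + 90 + 146 + ? = 520, so (3,4) = 69.

69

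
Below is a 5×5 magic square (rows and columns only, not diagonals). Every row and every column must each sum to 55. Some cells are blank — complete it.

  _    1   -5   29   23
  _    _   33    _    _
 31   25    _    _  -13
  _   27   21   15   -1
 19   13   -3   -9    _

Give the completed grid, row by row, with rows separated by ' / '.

Row 1 needs 55; the known cells sum to 48, so (1,1) = 7.
Row 4 must total 55; the given cells sum to 62, so (4,1) = -7.
The remaining cell in row 5 is (5,5) = 55 − 20 = 35.
The remaining cell in column 1 is (2,1) = 55 − 50 = 5.
The remaining cell in column 2 is (2,2) = 55 − 66 = -11.
The remaining cell in column 3 is (3,3) = 55 − 46 = 9.
Column 5 must total 55; the given cells sum to 44, so (2,5) = 11.
Row 2 must total 55; the given cells sum to 38, so (2,4) = 17.
Using row 3: 31 + 25 + 9 + (-13) + ? → (3,4) = 55 − 52 = 3.

7 1 -5 29 23 / 5 -11 33 17 11 / 31 25 9 3 -13 / -7 27 21 15 -1 / 19 13 -3 -9 35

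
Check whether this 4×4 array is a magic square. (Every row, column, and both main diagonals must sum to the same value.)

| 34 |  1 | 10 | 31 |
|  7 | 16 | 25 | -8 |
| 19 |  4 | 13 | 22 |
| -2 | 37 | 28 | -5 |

No — column 2 sums to 58 but column 4 sums to 40.

Row 1: 34 + 1 + 10 + 31 = 76.
Row 2: 7 + 16 + 25 + (-8) = 40.
Row 3: 19 + 4 + 13 + 22 = 58.
Row 4: -2 + 37 + 28 + (-5) = 58.
Column 1: 34 + 7 + 19 + (-2) = 58.
Column 2: 1 + 16 + 4 + 37 = 58.
Column 3: 10 + 25 + 13 + 28 = 76.
Column 4: 31 + (-8) + 22 + (-5) = 40.
Main diagonal: 34 + 16 + 13 + (-5) = 58.
Anti-diagonal: 31 + 25 + 4 + (-2) = 58.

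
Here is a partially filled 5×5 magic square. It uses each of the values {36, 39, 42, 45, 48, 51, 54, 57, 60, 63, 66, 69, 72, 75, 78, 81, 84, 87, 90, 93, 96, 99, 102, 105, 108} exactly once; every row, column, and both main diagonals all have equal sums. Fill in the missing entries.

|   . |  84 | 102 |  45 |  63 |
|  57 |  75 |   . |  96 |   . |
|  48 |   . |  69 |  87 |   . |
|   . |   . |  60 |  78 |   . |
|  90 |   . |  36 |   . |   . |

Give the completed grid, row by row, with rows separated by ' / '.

The 25 entries sum to 1800, so each line sums to 1800/5 = 360.
Row 1: 84 + 102 + 45 + 63 + ? = 360, so (1,1) = 66.
Column 1 must total 360; the given cells sum to 261, so (4,1) = 99.
Column 3 must total 360; the given cells sum to 267, so (2,3) = 93.
Column 4: 45 + 96 + 87 + 78 + ? = 360, so (5,4) = 54.
The remaining cell in main diagonal is (5,5) = 360 − 288 = 72.
Anti-diagonal: 63 + 96 + 69 + 90 + ? = 360, so (4,2) = 42.
From row 2, 360 − (57 + 75 + 93 + 96) gives (2,5) = 39.
Row 4 must total 360; the given cells sum to 279, so (4,5) = 81.
Row 5 needs 360; the known cells sum to 252, so (5,2) = 108.
Using column 2: 84 + 75 + 42 + 108 + ? → (3,2) = 360 − 309 = 51.
Column 5 must total 360; the given cells sum to 255, so (3,5) = 105.

66 84 102 45 63 / 57 75 93 96 39 / 48 51 69 87 105 / 99 42 60 78 81 / 90 108 36 54 72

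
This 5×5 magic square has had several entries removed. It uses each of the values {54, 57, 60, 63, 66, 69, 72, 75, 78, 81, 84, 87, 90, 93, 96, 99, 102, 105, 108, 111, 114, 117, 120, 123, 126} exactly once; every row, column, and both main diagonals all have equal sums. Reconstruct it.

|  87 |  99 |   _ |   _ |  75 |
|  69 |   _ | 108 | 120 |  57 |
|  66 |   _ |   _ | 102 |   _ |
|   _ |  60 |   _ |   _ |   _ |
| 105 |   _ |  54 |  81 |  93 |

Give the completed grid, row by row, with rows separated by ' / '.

87 99 126 63 75 / 69 96 108 120 57 / 66 78 90 102 114 / 123 60 72 84 111 / 105 117 54 81 93

The 25 entries sum to 2250, so each line sums to 2250/5 = 450.
Row 2 must total 450; the given cells sum to 354, so (2,2) = 96.
The remaining cell in row 5 is (5,2) = 450 − 333 = 117.
From column 1, 450 − (87 + 69 + 66 + 105) gives (4,1) = 123.
Column 2 must total 450; the given cells sum to 372, so (3,2) = 78.
Using anti-diagonal: 75 + 120 + 60 + 105 + ? → (3,3) = 450 − 360 = 90.
Using row 3: 66 + 78 + 90 + 102 + ? → (3,5) = 450 − 336 = 114.
Column 5 must total 450; the given cells sum to 339, so (4,5) = 111.
The remaining cell in main diagonal is (4,4) = 450 − 366 = 84.
Row 4 must total 450; the given cells sum to 378, so (4,3) = 72.
Column 3: 108 + 90 + 72 + 54 + ? = 450, so (1,3) = 126.
The remaining cell in column 4 is (1,4) = 450 − 387 = 63.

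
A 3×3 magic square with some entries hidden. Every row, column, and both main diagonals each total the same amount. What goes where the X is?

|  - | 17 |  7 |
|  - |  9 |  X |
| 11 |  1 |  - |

Anti-diagonal is complete and sums to 27; that is the magic constant.
From row 1, 27 − (17 + 7) gives (1,1) = 3.
Using row 3: 11 + 1 + ? → (3,3) = 27 − 12 = 15.
Using column 1: 3 + 11 + ? → (2,1) = 27 − 14 = 13.
Column 3 must total 27; the given cells sum to 22, so (2,3) = 5.

5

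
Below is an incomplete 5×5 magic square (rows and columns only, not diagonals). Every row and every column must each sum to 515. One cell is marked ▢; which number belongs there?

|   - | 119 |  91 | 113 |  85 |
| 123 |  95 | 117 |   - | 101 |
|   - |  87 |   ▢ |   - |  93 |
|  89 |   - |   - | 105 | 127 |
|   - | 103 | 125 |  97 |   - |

99

Row 1: 119 + 91 + 113 + 85 + ? = 515, so (1,1) = 107.
Row 2 must total 515; the given cells sum to 436, so (2,4) = 79.
From column 2, 515 − (119 + 95 + 87 + 103) gives (4,2) = 111.
The remaining cell in column 4 is (3,4) = 515 − 394 = 121.
From column 5, 515 − (85 + 101 + 93 + 127) gives (5,5) = 109.
From row 4, 515 − (89 + 111 + 105 + 127) gives (4,3) = 83.
From row 5, 515 − (103 + 125 + 97 + 109) gives (5,1) = 81.
Column 1 must total 515; the given cells sum to 400, so (3,1) = 115.
Using column 3: 91 + 117 + 83 + 125 + ? → (3,3) = 515 − 416 = 99.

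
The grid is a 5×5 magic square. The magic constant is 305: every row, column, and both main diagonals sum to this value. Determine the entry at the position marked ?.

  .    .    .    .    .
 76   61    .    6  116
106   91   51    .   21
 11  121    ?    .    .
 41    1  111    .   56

81

Using row 2: 76 + 61 + 6 + 116 + ? → (2,3) = 305 − 259 = 46.
The remaining cell in row 3 is (3,4) = 305 − 269 = 36.
From row 5, 305 − (41 + 1 + 111 + 56) gives (5,4) = 96.
Column 1 needs 305; the known cells sum to 234, so (1,1) = 71.
From column 2, 305 − (61 + 91 + 121 + 1) gives (1,2) = 31.
Main diagonal needs 305; the known cells sum to 239, so (4,4) = 66.
From anti-diagonal, 305 − (6 + 51 + 121 + 41) gives (1,5) = 86.
Column 4 needs 305; the known cells sum to 204, so (1,4) = 101.
Column 5: 86 + 116 + 21 + 56 + ? = 305, so (4,5) = 26.
The remaining cell in row 1 is (1,3) = 305 − 289 = 16.
Using row 4: 11 + 121 + 66 + 26 + ? → (4,3) = 305 − 224 = 81.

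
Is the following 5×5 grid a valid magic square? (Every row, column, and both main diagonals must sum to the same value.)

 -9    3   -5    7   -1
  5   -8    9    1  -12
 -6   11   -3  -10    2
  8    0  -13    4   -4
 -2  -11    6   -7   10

Row 1: -9 + 3 + (-5) + 7 + (-1) = -5.
Row 2: 5 + (-8) + 9 + 1 + (-12) = -5.
Row 3: -6 + 11 + (-3) + (-10) + 2 = -6.
Row 4: 8 + 0 + (-13) + 4 + (-4) = -5.
Row 5: -2 + (-11) + 6 + (-7) + 10 = -4.
Column 1: -9 + 5 + (-6) + 8 + (-2) = -4.
Column 2: 3 + (-8) + 11 + 0 + (-11) = -5.
Column 3: -5 + 9 + (-3) + (-13) + 6 = -6.
Column 4: 7 + 1 + (-10) + 4 + (-7) = -5.
Column 5: -1 + (-12) + 2 + (-4) + 10 = -5.
Main diagonal: -9 + (-8) + (-3) + 4 + 10 = -6.
Anti-diagonal: -1 + 1 + (-3) + 0 + (-2) = -5.

No — column 2 sums to -5 but main diagonal sums to -6.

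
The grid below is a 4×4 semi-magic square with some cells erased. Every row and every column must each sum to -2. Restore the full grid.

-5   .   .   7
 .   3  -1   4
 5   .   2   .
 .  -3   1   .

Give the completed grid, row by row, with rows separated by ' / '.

-5 0 -4 7 / -8 3 -1 4 / 5 -2 2 -7 / 6 -3 1 -6

From row 2, -2 − (3 + (-1) + 4) gives (2,1) = -8.
The remaining cell in column 1 is (4,1) = -2 − (-8) = 6.
Column 3 must total -2; the given cells sum to 2, so (1,3) = -4.
From row 1, -2 − (-5 + (-4) + 7) gives (1,2) = 0.
Row 4 must total -2; the given cells sum to 4, so (4,4) = -6.
The remaining cell in column 2 is (3,2) = -2 − 0 = -2.
From column 4, -2 − (7 + 4 + (-6)) gives (3,4) = -7.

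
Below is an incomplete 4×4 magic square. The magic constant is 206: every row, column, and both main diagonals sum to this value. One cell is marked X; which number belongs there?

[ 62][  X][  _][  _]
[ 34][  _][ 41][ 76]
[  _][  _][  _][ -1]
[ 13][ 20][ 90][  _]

27

From row 2, 206 − (34 + 41 + 76) gives (2,2) = 55.
Using row 4: 13 + 20 + 90 + ? → (4,4) = 206 − 123 = 83.
From column 1, 206 − (62 + 34 + 13) gives (3,1) = 97.
Column 4 must total 206; the given cells sum to 158, so (1,4) = 48.
Main diagonal: 62 + 55 + 83 + ? = 206, so (3,3) = 6.
Anti-diagonal needs 206; the known cells sum to 102, so (3,2) = 104.
Column 2: 55 + 104 + 20 + ? = 206, so (1,2) = 27.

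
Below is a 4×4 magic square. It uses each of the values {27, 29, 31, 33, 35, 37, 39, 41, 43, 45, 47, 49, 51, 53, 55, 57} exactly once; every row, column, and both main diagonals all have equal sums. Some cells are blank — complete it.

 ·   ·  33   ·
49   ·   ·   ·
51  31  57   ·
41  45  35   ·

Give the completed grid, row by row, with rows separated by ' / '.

The 16 entries sum to 672, so each line sums to 672/4 = 168.
The remaining cell in row 3 is (3,4) = 168 − 139 = 29.
From row 4, 168 − (41 + 45 + 35) gives (4,4) = 47.
Column 1 must total 168; the given cells sum to 141, so (1,1) = 27.
Column 3: 33 + 57 + 35 + ? = 168, so (2,3) = 43.
Main diagonal: 27 + 57 + 47 + ? = 168, so (2,2) = 37.
From anti-diagonal, 168 − (43 + 31 + 41) gives (1,4) = 53.
Row 1 must total 168; the given cells sum to 113, so (1,2) = 55.
Using row 2: 49 + 37 + 43 + ? → (2,4) = 168 − 129 = 39.

27 55 33 53 / 49 37 43 39 / 51 31 57 29 / 41 45 35 47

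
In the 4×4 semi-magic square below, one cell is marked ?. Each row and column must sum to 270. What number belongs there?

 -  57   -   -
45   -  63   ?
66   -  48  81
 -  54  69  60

78

Row 3 must total 270; the given cells sum to 195, so (3,2) = 75.
Row 4: 54 + 69 + 60 + ? = 270, so (4,1) = 87.
The remaining cell in column 1 is (1,1) = 270 − 198 = 72.
Column 2: 57 + 75 + 54 + ? = 270, so (2,2) = 84.
Using column 3: 63 + 48 + 69 + ? → (1,3) = 270 − 180 = 90.
From row 1, 270 − (72 + 57 + 90) gives (1,4) = 51.
Row 2 must total 270; the given cells sum to 192, so (2,4) = 78.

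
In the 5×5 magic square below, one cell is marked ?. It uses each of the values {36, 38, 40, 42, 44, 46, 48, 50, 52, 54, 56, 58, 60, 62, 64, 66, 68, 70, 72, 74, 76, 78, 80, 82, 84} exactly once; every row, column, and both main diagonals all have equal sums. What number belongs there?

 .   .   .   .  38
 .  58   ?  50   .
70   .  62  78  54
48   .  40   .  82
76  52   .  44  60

84

The 25 entries sum to 1500, so each line sums to 1500/5 = 300.
Using row 3: 70 + 62 + 78 + 54 + ? → (3,2) = 300 − 264 = 36.
The remaining cell in row 5 is (5,3) = 300 − 232 = 68.
Column 5 needs 300; the known cells sum to 234, so (2,5) = 66.
Using anti-diagonal: 38 + 50 + 62 + 76 + ? → (4,2) = 300 − 226 = 74.
From row 4, 300 − (48 + 74 + 40 + 82) gives (4,4) = 56.
Column 2 needs 300; the known cells sum to 220, so (1,2) = 80.
Using column 4: 50 + 78 + 56 + 44 + ? → (1,4) = 300 − 228 = 72.
From main diagonal, 300 − (58 + 62 + 56 + 60) gives (1,1) = 64.
Using row 1: 64 + 80 + 72 + 38 + ? → (1,3) = 300 − 254 = 46.
Column 1 must total 300; the given cells sum to 258, so (2,1) = 42.
Column 3 must total 300; the given cells sum to 216, so (2,3) = 84.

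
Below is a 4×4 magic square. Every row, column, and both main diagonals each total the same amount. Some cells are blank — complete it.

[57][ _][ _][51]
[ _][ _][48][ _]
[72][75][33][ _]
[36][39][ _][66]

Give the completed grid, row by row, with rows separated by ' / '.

Anti-diagonal is already complete: 51 + 48 + 75 + 36 = 210, so that is the magic constant.
From row 3, 210 − (72 + 75 + 33) gives (3,4) = 30.
Using row 4: 36 + 39 + 66 + ? → (4,3) = 210 − 141 = 69.
Column 1 needs 210; the known cells sum to 165, so (2,1) = 45.
From column 3, 210 − (48 + 33 + 69) gives (1,3) = 60.
Column 4: 51 + 30 + 66 + ? = 210, so (2,4) = 63.
Main diagonal needs 210; the known cells sum to 156, so (2,2) = 54.
The remaining cell in row 1 is (1,2) = 210 − 168 = 42.

57 42 60 51 / 45 54 48 63 / 72 75 33 30 / 36 39 69 66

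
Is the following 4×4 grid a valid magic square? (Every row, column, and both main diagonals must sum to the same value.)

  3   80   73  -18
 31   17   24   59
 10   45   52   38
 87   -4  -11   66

Row 1: 3 + 80 + 73 + (-18) = 138.
Row 2: 31 + 17 + 24 + 59 = 131.
Row 3: 10 + 45 + 52 + 38 = 145.
Row 4: 87 + (-4) + (-11) + 66 = 138.
Column 1: 3 + 31 + 10 + 87 = 131.
Column 2: 80 + 17 + 45 + (-4) = 138.
Column 3: 73 + 24 + 52 + (-11) = 138.
Column 4: -18 + 59 + 38 + 66 = 145.
Main diagonal: 3 + 17 + 52 + 66 = 138.
Anti-diagonal: -18 + 24 + 45 + 87 = 138.

No — main diagonal sums to 138 but column 1 sums to 131.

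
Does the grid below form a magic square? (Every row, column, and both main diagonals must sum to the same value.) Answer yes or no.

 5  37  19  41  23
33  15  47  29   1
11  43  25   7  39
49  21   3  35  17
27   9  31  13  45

Yes

Row 1: 5 + 37 + 19 + 41 + 23 = 125.
Row 2: 33 + 15 + 47 + 29 + 1 = 125.
Row 3: 11 + 43 + 25 + 7 + 39 = 125.
Row 4: 49 + 21 + 3 + 35 + 17 = 125.
Row 5: 27 + 9 + 31 + 13 + 45 = 125.
Column 1: 5 + 33 + 11 + 49 + 27 = 125.
Column 2: 37 + 15 + 43 + 21 + 9 = 125.
Column 3: 19 + 47 + 25 + 3 + 31 = 125.
Column 4: 41 + 29 + 7 + 35 + 13 = 125.
Column 5: 23 + 1 + 39 + 17 + 45 = 125.
Main diagonal: 5 + 15 + 25 + 35 + 45 = 125.
Anti-diagonal: 23 + 29 + 25 + 21 + 27 = 125.
All lines sum to 125.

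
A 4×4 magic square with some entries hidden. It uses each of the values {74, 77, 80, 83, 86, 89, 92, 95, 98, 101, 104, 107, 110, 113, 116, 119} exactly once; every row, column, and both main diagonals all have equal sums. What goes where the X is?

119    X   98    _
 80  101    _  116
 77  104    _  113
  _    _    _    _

86

The 16 entries sum to 1544, so each line sums to 1544/4 = 386.
Row 2 needs 386; the known cells sum to 297, so (2,3) = 89.
Using row 3: 77 + 104 + 113 + ? → (3,3) = 386 − 294 = 92.
Using column 1: 119 + 80 + 77 + ? → (4,1) = 386 − 276 = 110.
Column 3 must total 386; the given cells sum to 279, so (4,3) = 107.
Main diagonal must total 386; the given cells sum to 312, so (4,4) = 74.
Anti-diagonal needs 386; the known cells sum to 303, so (1,4) = 83.
Row 1 needs 386; the known cells sum to 300, so (1,2) = 86.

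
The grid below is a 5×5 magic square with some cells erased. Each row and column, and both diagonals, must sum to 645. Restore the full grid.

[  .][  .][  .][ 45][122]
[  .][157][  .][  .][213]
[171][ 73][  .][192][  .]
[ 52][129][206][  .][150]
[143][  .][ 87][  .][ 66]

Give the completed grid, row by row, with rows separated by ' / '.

The remaining cell in row 4 is (4,4) = 645 − 537 = 108.
From column 5, 645 − (122 + 213 + 150 + 66) gives (3,5) = 94.
Row 3 must total 645; the given cells sum to 530, so (3,3) = 115.
Main diagonal: 157 + 115 + 108 + 66 + ? = 645, so (1,1) = 199.
From anti-diagonal, 645 − (122 + 115 + 129 + 143) gives (2,4) = 136.
Column 1 must total 645; the given cells sum to 565, so (2,1) = 80.
From column 4, 645 − (45 + 136 + 192 + 108) gives (5,4) = 164.
From row 2, 645 − (80 + 157 + 136 + 213) gives (2,3) = 59.
Using row 5: 143 + 87 + 164 + 66 + ? → (5,2) = 645 − 460 = 185.
The remaining cell in column 2 is (1,2) = 645 − 544 = 101.
The remaining cell in column 3 is (1,3) = 645 − 467 = 178.

199 101 178 45 122 / 80 157 59 136 213 / 171 73 115 192 94 / 52 129 206 108 150 / 143 185 87 164 66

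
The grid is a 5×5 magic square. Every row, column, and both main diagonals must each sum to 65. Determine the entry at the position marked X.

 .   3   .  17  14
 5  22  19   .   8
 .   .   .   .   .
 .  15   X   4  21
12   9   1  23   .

7

Row 2 needs 65; the known cells sum to 54, so (2,4) = 11.
Row 5 needs 65; the known cells sum to 45, so (5,5) = 20.
From column 2, 65 − (3 + 22 + 15 + 9) gives (3,2) = 16.
Column 4: 17 + 11 + 4 + 23 + ? = 65, so (3,4) = 10.
From column 5, 65 − (14 + 8 + 21 + 20) gives (3,5) = 2.
Using anti-diagonal: 14 + 11 + 15 + 12 + ? → (3,3) = 65 − 52 = 13.
Row 3 needs 65; the known cells sum to 41, so (3,1) = 24.
The remaining cell in main diagonal is (1,1) = 65 − 59 = 6.
From row 1, 65 − (6 + 3 + 17 + 14) gives (1,3) = 25.
Using column 1: 6 + 5 + 24 + 12 + ? → (4,1) = 65 − 47 = 18.
From column 3, 65 − (25 + 19 + 13 + 1) gives (4,3) = 7.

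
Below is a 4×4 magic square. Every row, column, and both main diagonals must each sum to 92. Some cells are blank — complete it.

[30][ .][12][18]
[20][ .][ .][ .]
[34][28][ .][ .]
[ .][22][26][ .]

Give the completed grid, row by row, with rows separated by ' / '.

Row 1 must total 92; the given cells sum to 60, so (1,2) = 32.
Column 1 must total 92; the given cells sum to 84, so (4,1) = 8.
Column 2: 32 + 28 + 22 + ? = 92, so (2,2) = 10.
From anti-diagonal, 92 − (18 + 28 + 8) gives (2,3) = 38.
Using row 2: 20 + 10 + 38 + ? → (2,4) = 92 − 68 = 24.
From row 4, 92 − (8 + 22 + 26) gives (4,4) = 36.
The remaining cell in column 3 is (3,3) = 92 − 76 = 16.
Using column 4: 18 + 24 + 36 + ? → (3,4) = 92 − 78 = 14.

30 32 12 18 / 20 10 38 24 / 34 28 16 14 / 8 22 26 36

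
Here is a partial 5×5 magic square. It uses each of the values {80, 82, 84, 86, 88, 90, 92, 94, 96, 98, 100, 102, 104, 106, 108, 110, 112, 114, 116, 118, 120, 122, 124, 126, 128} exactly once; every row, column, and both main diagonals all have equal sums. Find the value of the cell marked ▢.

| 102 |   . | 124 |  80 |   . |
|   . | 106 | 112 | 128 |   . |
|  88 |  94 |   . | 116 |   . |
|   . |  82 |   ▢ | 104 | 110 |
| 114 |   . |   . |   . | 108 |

The 25 entries sum to 2600, so each line sums to 2600/5 = 520.
Using column 4: 80 + 128 + 116 + 104 + ? → (5,4) = 520 − 428 = 92.
Using main diagonal: 102 + 106 + 104 + 108 + ? → (3,3) = 520 − 420 = 100.
Anti-diagonal needs 520; the known cells sum to 424, so (1,5) = 96.
Row 1 needs 520; the known cells sum to 402, so (1,2) = 118.
Row 3 must total 520; the given cells sum to 398, so (3,5) = 122.
The remaining cell in column 2 is (5,2) = 520 − 400 = 120.
Column 5 needs 520; the known cells sum to 436, so (2,5) = 84.
The remaining cell in row 2 is (2,1) = 520 − 430 = 90.
Row 5 must total 520; the given cells sum to 434, so (5,3) = 86.
Column 1 needs 520; the known cells sum to 394, so (4,1) = 126.
Using column 3: 124 + 112 + 100 + 86 + ? → (4,3) = 520 − 422 = 98.

98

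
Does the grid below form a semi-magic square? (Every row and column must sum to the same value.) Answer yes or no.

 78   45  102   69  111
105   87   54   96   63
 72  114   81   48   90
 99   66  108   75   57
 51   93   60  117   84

Yes

Row 1: 78 + 45 + 102 + 69 + 111 = 405.
Row 2: 105 + 87 + 54 + 96 + 63 = 405.
Row 3: 72 + 114 + 81 + 48 + 90 = 405.
Row 4: 99 + 66 + 108 + 75 + 57 = 405.
Row 5: 51 + 93 + 60 + 117 + 84 = 405.
Column 1: 78 + 105 + 72 + 99 + 51 = 405.
Column 2: 45 + 87 + 114 + 66 + 93 = 405.
Column 3: 102 + 54 + 81 + 108 + 60 = 405.
Column 4: 69 + 96 + 48 + 75 + 117 = 405.
Column 5: 111 + 63 + 90 + 57 + 84 = 405.
All lines sum to 405.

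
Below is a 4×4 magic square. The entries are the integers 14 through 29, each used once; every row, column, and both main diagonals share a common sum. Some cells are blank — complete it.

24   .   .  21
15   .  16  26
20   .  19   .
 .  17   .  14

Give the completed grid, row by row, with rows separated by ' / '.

24 18 23 21 / 15 29 16 26 / 20 22 19 25 / 27 17 28 14

The entries are 14 through 29, which sum to 344, so each line sums to 344/4 = 86.
The remaining cell in row 2 is (2,2) = 86 − 57 = 29.
Using column 1: 24 + 15 + 20 + ? → (4,1) = 86 − 59 = 27.
From column 4, 86 − (21 + 26 + 14) gives (3,4) = 25.
The remaining cell in anti-diagonal is (3,2) = 86 − 64 = 22.
Using row 4: 27 + 17 + 14 + ? → (4,3) = 86 − 58 = 28.
From column 2, 86 − (29 + 22 + 17) gives (1,2) = 18.
Column 3 must total 86; the given cells sum to 63, so (1,3) = 23.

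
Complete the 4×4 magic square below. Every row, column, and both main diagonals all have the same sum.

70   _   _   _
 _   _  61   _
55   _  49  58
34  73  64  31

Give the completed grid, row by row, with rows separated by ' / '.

70 37 28 67 / 43 52 61 46 / 55 40 49 58 / 34 73 64 31

Row 4 is already complete: 34 + 73 + 64 + 31 = 202, so that is the magic constant.
Row 3 must total 202; the given cells sum to 162, so (3,2) = 40.
Column 1 needs 202; the known cells sum to 159, so (2,1) = 43.
Column 3: 61 + 49 + 64 + ? = 202, so (1,3) = 28.
Main diagonal must total 202; the given cells sum to 150, so (2,2) = 52.
The remaining cell in anti-diagonal is (1,4) = 202 − 135 = 67.
The remaining cell in row 1 is (1,2) = 202 − 165 = 37.
Using row 2: 43 + 52 + 61 + ? → (2,4) = 202 − 156 = 46.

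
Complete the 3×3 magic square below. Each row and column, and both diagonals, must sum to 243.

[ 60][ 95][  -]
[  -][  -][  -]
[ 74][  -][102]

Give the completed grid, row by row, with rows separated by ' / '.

60 95 88 / 109 81 53 / 74 67 102

The remaining cell in row 1 is (1,3) = 243 − 155 = 88.
Using row 3: 74 + 102 + ? → (3,2) = 243 − 176 = 67.
From column 1, 243 − (60 + 74) gives (2,1) = 109.
From column 2, 243 − (95 + 67) gives (2,2) = 81.
Column 3 must total 243; the given cells sum to 190, so (2,3) = 53.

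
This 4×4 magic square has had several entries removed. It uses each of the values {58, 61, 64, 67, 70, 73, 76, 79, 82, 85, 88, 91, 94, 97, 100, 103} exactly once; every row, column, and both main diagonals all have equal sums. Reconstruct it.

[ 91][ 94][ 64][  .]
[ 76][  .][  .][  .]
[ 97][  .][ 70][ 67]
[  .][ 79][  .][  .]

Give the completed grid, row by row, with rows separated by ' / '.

The 16 entries sum to 1288, so each line sums to 1288/4 = 322.
Using row 1: 91 + 94 + 64 + ? → (1,4) = 322 − 249 = 73.
The remaining cell in row 3 is (3,2) = 322 − 234 = 88.
Column 1 needs 322; the known cells sum to 264, so (4,1) = 58.
Using column 2: 94 + 88 + 79 + ? → (2,2) = 322 − 261 = 61.
Main diagonal: 91 + 61 + 70 + ? = 322, so (4,4) = 100.
Using anti-diagonal: 73 + 88 + 58 + ? → (2,3) = 322 − 219 = 103.
From row 2, 322 − (76 + 61 + 103) gives (2,4) = 82.
The remaining cell in row 4 is (4,3) = 322 − 237 = 85.

91 94 64 73 / 76 61 103 82 / 97 88 70 67 / 58 79 85 100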